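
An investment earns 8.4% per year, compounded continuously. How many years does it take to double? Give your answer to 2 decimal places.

8.25 years

e^(0.084t) = 2, so 0.084t = ln 2 ≈ 0.69315.
t ≈ 0.69315/0.084 ≈ 8.2518.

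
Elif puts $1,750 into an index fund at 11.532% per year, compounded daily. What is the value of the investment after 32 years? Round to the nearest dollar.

$70,054

Periodic rate = 11.532%/365 = 0.000315945; periods = 365·32 = 11680.
A = 1,750·(1 + 0.11532/365)^11680 ≈ 1,750·40.031120573 ≈ 70,054.4610.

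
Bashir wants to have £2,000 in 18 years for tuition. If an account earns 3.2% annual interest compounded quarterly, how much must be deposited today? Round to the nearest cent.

Periodic rate = 3.2%/4 = 0.008; 72 periods.
P = 2,000/(1 + 0.008)^72 ≈ 2,000/1.774836338 ≈ 1,126.8645.

£1,126.86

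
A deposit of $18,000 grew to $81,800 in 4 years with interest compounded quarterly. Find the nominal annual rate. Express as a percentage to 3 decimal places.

39.696%

(1 + r/4)^16 = 81,800/18,000 = 4.54444.
1 + r/4 = 4.54444^(1/16) ≈ 1.09924, so r/4 ≈ 0.0992401.
r ≈ 4·0.0992401 = 39.69603%.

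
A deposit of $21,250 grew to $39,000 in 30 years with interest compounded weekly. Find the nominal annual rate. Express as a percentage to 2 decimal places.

2.02%

(1 + r/52)^1560 = 39,000/21,250 = 1.83529.
1 + r/52 = 1.83529^(1/1560) ≈ 1.000389, so r/52 ≈ 0.00038931.
r ≈ 52·0.00038931 = 2.02441%.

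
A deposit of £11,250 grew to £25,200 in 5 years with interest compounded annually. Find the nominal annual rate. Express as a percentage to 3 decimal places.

The 5-period growth factor is 25,200/11,250 = 2.24.
r = 2.24^(1/5) − 1 ≈ 0.175032, i.e. 17.50318%.

17.503%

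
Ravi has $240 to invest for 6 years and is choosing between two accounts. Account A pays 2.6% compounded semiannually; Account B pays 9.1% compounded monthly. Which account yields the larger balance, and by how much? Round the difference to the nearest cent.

Account B, by $133.23

A: (1 + 0.013)^12 ≈ 1.16765178, so 240 × 1.16765178 ≈ 280.2364.
B: (1 + 0.091/12)^72 ≈ 1.72278154, so 240 × 1.72278154 ≈ 413.4676.
Difference ≈ 133.2311 in favor of B.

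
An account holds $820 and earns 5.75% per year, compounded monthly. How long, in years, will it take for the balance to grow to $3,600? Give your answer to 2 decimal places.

25.79 years

We need (1 + 0.00479167)^(12t) = 4.3902, so 12t = ln 4.3902 / ln 1.004792 ≈ 309.4803.
t ≈ 309.4803/12 = 25.7900 years.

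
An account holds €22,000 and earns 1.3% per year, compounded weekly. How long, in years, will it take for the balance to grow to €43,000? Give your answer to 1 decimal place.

We need (1 + 0.00025)^(52t) = 1.9545, so 52t = ln 1.9545 / ln 1.00025 ≈ 2680.9657.
t ≈ 2680.9657/52 = 51.5570 years.

51.6 years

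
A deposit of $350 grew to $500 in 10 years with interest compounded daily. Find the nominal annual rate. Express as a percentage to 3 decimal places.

3.567%

(1 + r/365)^3650 = 500/350 = 1.42857.
1 + r/365 = 1.42857^(1/3650) ≈ 1.000098, so r/365 ≈ 0.0000977239.
r ≈ 365·0.0000977239 = 3.56692%.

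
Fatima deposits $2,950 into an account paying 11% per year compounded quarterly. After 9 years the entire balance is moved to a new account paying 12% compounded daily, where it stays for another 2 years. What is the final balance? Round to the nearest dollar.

After 9 years at 11%: 2,950 × 2.655497517 ≈ 7,833.7177.
Then 2 years at 12%: 7,833.7177 × 1.271199009 ≈ 9,958.2141.

$9,958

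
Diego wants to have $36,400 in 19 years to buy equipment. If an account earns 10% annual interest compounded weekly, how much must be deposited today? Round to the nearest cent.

$5,454.24

Periodic rate = 10%/52 = 0.00192308; 988 periods.
P = 36,400/(1 + 0.1/52)^988 ≈ 36,400/6.6737065869 ≈ 5,454.2404.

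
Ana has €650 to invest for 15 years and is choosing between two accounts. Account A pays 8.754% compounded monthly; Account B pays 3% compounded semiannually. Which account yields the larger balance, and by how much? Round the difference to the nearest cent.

Account A, by €1,389.00

Account A growth factor: (1 + 0.007295)^180 ≈ 3.700003014; balance ≈ 2,405.0020.
Account B growth factor: (1 + 0.015)^30 ≈ 1.56308022; balance ≈ 1,016.0021.
Account A is larger by 1,388.9998.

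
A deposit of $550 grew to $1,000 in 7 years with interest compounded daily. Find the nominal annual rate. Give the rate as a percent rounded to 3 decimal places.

The 2555-period growth factor is 1,000/550 = 1.81818.
r/365 = 1.81818^(1/2555) − 1 ≈ 0.000234014, so r ≈ 365·0.000234014 = 8.54153%.

8.542%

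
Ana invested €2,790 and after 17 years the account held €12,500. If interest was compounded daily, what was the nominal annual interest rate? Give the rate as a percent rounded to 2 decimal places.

8.82%

(1 + r/365)^6205 = 12,500/2,790 = 4.48029.
1 + r/365 = 4.48029^(1/6205) ≈ 1.000242, so r/365 ≈ 0.000241719.
r ≈ 365·0.000241719 = 8.82275%.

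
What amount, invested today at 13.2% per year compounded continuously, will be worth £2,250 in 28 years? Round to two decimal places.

P = A·e^(−rt) = 2,250·e^(−3.696).
e^(−3.696) ≈ 0.02482261863, so P ≈ 55.8509.

£55.85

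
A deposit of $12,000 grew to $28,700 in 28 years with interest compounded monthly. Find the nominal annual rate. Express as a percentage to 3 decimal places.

3.118%

The 336-period growth factor is 28,700/12,000 = 2.39167.
r/12 = 2.39167^(1/336) − 1 ≈ 0.00259858, so r ≈ 12·0.00259858 = 3.11830%.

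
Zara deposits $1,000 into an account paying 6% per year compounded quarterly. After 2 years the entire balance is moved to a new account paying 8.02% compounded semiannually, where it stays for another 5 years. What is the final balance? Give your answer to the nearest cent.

$1,669.09

Phase 1: 1,000·(1 + 0.015)^8 ≈ 1,126.4926.
Phase 2: 1,126.4926·(1 + 0.0401)^10 ≈ 1,669.0883.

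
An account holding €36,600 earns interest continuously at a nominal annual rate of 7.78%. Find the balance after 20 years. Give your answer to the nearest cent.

A = P·e^(rt) = 36,600·e^(0.0778·20) = 36,600·e^1.556.
e^1.556 ≈ 4.73982398002, so A ≈ 173,477.5577.

€173,477.56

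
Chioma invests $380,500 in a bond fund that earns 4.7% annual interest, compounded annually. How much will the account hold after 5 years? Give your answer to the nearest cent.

Growth factor = (1 + 0.047)^5 ≈ 1.25815285775.
A ≈ 380,500 × 1.25815285775 ≈ 478,727.1624.

$478,727.16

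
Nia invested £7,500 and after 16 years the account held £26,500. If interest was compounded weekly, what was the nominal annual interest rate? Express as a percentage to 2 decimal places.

The 832-period growth factor is 26,500/7,500 = 3.53333.
r/52 = 3.53333^(1/832) − 1 ≈ 0.00151827, so r ≈ 52·0.00151827 = 7.89500%.

7.89%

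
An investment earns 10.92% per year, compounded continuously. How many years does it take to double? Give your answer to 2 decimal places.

e^(0.1092t) = 2, so 0.1092t = ln 2 ≈ 0.69315.
t ≈ 0.69315/0.1092 ≈ 6.3475.

6.35 years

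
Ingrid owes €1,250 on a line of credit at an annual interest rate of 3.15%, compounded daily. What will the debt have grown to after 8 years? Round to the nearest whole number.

€1,608

Growth factor = (1 + 0.0315/365)^2920 ≈ 1.286582048.
A ≈ 1,250 × 1.286582048 ≈ 1,608.2276.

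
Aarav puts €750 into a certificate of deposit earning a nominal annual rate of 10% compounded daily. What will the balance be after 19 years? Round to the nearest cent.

€5,013.12

Periodic rate = 10%/365 = 0.000273973; periods = 365·19 = 6935.
A = 750·(1 + 0.1/365)^6935 ≈ 750·6.684154822 ≈ 5,013.1161.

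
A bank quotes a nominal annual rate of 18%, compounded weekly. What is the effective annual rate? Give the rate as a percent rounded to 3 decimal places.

19.685%

One year is 52 periods at 0.00346154 each: (1 + 0.00346154)^52 ≈ 1.196845.
EAR = 1.196845 − 1 ≈ 19.68453%.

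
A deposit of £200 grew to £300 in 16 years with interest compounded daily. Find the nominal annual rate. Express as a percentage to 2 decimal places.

2.53%

(1 + r/365)^5840 = 300/200 = 1.5.
1 + r/365 = 1.5^(1/5840) ≈ 1.000069, so r/365 ≈ 0.0000694314.
r ≈ 365·0.0000694314 = 2.53424%.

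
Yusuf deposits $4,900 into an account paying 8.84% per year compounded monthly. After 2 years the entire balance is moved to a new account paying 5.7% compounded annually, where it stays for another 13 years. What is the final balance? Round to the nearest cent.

$12,013.59

Phase 1: 4,900·(1 + 0.0884/12)^24 ≈ 5,843.8345.
Phase 2: 5,843.8345·(1 + 0.057)^13 ≈ 12,013.5882.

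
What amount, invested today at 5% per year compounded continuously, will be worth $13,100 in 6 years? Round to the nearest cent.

$9,704.72

P = A·e^(−rt) = 13,100·e^(−0.3).
e^(−0.3) ≈ 0.74081822068, so P ≈ 9,704.7187.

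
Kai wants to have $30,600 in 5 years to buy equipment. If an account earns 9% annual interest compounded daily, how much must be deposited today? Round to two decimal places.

Growth factor = (1 + 0.09/365)^1825 ≈ 1.5682251931.
P = 30,600/1.5682251931 ≈ 19,512.5038.

$19,512.50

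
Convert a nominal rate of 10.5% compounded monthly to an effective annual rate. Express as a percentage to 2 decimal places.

11.02%

One year is 12 periods at 0.00875 each: (1 + 0.00875)^12 ≈ 1.110203.
EAR = 1.110203 − 1 ≈ 11.02035%.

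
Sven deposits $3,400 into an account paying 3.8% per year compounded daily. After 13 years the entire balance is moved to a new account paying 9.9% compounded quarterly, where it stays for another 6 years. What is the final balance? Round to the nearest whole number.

After 13 years at 3.8%: 3,400 × 1.6388164209 ≈ 5,571.9758.
Then 6 years at 9.9%: 5,571.9758 × 1.7981679295 ≈ 10,019.3482.

$10,019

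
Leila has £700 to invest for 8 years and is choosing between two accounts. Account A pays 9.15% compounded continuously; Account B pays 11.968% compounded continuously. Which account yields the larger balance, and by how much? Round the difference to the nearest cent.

A: e^(0.0915·8) = e^0.732 ≈ 2.079234922, so 700 × 2.079234922 ≈ 1,455.4644.
B: e^(0.11968·8) = e^0.95744 ≈ 2.605019081, so 700 × 2.605019081 ≈ 1,823.5134.
Difference ≈ 368.0489 in favor of B.

Account B, by £368.05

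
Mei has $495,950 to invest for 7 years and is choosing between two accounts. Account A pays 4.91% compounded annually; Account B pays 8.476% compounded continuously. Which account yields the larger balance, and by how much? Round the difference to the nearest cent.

Account B, by $203,988.26

A: (1 + 0.0491)^7 ≈ 1.39867949868, so 495,950 × 1.39867949868 ≈ 693,675.0974.
B: e^(0.08476·7) = e^0.59332 ≈ 1.80998761009, so 495,950 × 1.80998761009 ≈ 897,663.3552.
Difference ≈ 203,988.2579 in favor of B.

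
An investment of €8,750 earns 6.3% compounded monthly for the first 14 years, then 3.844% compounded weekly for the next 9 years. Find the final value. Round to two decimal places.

€29,802.10

Phase 1: 8,750·(1 + 0.00525)^168 ≈ 21,088.8934.
Phase 2: 21,088.8934·(1 + 0.03844/52)^468 ≈ 29,802.0956.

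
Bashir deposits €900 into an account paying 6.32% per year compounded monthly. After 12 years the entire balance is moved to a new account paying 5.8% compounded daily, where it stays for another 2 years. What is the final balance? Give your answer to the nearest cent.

Phase 1: 900·(1 + 0.0632/12)^144 ≈ 1,917.5520.
Phase 2: 1,917.5520·(1 + 0.058/365)^730 ≈ 2,153.3831.

€2,153.38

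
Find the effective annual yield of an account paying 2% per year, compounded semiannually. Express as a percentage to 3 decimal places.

EAR = (1 + 2%/2)^2 − 1 = (1 + 0.01)^2 − 1.
(1 + 0.01)^2 ≈ 1.0201, so EAR ≈ 2.01000%.

2.010%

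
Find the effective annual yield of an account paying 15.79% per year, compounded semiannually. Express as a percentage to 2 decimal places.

16.41%

EAR = (1 + 15.79%/2)^2 − 1 = (1 + 0.07895)^2 − 1.
(1 + 0.07895)^2 ≈ 1.164133, so EAR ≈ 16.41331%.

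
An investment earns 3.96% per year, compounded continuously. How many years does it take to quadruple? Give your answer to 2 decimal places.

35.01 years

e^(0.0396t) = 4, so 0.0396t = ln 4 ≈ 1.3863.
t ≈ 1.3863/0.0396 ≈ 35.0074.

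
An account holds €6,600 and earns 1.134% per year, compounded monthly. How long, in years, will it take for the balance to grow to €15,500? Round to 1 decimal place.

75.3 years

We need (1 + 0.000945)^(12t) = 2.3485, so 12t = ln 2.3485 / ln 1.000945 ≈ 903.8875.
t ≈ 903.8875/12 = 75.3240 years.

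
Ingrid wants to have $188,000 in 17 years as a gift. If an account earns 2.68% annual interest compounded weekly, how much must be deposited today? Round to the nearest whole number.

Growth factor = (1 + 0.0268/52)^884 ≈ 1.5769342842.
P = 188,000/1.5769342842 ≈ 119,218.6649.

$119,219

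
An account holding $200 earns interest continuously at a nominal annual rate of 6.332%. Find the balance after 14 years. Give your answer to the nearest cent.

$485.31

A = P·e^(rt) = 200·e^(0.06332·14) = 200·e^0.88648.
e^0.88648 ≈ 2.42657306, so A ≈ 485.3146.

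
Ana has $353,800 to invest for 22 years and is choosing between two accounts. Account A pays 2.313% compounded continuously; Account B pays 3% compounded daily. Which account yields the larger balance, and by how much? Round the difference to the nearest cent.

Account B, by $96,002.22

Account A growth factor: e^(0.02313·22) = e^0.50886 ≈ 1.66339384468; balance ≈ 588,508.7422.
Account B growth factor: (1 + 0.03/365)^8030 ≈ 1.93473986006; balance ≈ 684,510.9625.
Account B is larger by 96,002.2202.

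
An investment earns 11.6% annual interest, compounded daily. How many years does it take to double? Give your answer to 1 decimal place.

(1 + 0.000317808)^(365t) = 2.
365t = ln 2 / ln(1 + 0.000317808) ≈ 0.69315/0.000317758 ≈ 2181.3700.
t ≈ 5.9764.

6.0 years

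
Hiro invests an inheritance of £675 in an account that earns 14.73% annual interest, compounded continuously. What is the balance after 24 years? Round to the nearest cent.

£23,153.77

A = P·e^(rt) = 675·e^(0.1473·24) = 675·e^3.5352.
e^3.5352 ≈ 34.301874403, so A ≈ 23,153.7652.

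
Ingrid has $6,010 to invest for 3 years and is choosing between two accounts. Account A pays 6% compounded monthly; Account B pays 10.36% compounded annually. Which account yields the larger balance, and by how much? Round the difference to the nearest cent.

Account B, by $886.06

A: (1 + 0.005)^36 ≈ 1.196680525, so 6,010 × 1.196680525 ≈ 7,192.0500.
B: (1 + 0.1036)^3 ≈ 1.344110815, so 6,010 × 1.344110815 ≈ 8,078.1060.
Difference ≈ 886.0560 in favor of B.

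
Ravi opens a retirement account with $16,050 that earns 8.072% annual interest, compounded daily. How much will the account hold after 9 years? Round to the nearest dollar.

$33,185

Growth factor = (1 + 0.08072/365)^3285 ≈ 2.0676230885.
A ≈ 16,050 × 2.0676230885 ≈ 33,185.3506.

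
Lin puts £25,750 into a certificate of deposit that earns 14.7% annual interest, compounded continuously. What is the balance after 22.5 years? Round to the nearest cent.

A = P·e^(rt) = 25,750·e^(0.147·22.5) = 25,750·e^3.3075.
e^3.3075 ≈ 27.3167481655, so A ≈ 703,406.2653.

£703,406.27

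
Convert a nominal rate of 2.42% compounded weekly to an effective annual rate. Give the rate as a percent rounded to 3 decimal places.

2.449%

One year is 52 periods at 0.000465385 each: (1 + 0.000465385)^52 ≈ 1.024489.
EAR = 1.024489 − 1 ≈ 2.44894%.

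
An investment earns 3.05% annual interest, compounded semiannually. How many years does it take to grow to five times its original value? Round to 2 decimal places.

(1 + 0.01525)^(2t) = 5.
2t = ln 5 / ln(1 + 0.01525) ≈ 1.6094/0.0151349 ≈ 106.3396.
t ≈ 53.1698.

53.17 years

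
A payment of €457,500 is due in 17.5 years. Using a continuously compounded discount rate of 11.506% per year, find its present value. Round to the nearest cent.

P = A·e^(−rt) = 457,500·e^(−2.01355).
e^(−2.01355) ≈ 0.133513858172, so P ≈ 61,082.5901.

€61,082.59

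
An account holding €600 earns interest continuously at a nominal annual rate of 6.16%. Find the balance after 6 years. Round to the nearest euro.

A = P·e^(rt) = 600·e^(0.0616·6) = 600·e^0.3696.
e^0.3696 ≈ 1.44715564, so A ≈ 868.2934.

€868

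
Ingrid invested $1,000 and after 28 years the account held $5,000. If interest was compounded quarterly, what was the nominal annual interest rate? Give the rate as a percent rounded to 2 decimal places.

(1 + r/4)^112 = 5,000/1,000 = 5.
1 + r/4 = 5^(1/112) ≈ 1.014474, so r/4 ≈ 0.0144737.
r ≈ 4·0.0144737 = 5.78949%.

5.79%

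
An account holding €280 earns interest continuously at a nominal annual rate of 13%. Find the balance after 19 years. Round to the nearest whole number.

A = P·e^(rt) = 280·e^(0.13·19) = 280·e^2.47.
e^2.47 ≈ 11.82244685, so A ≈ 3,310.2851.

€3,310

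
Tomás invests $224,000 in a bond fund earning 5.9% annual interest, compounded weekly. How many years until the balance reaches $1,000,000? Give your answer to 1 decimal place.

25.4 years

We need (1 + 0.00113462)^(52t) = 4.4643, so 52t = ln 4.4643 / ln 1.001135 ≈ 1319.3527.
t ≈ 1319.3527/52 = 25.3722 years.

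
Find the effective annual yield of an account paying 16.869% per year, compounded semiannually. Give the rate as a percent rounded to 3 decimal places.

EAR = (1 + 16.869%/2)^2 − 1 = (1 + 0.084345)^2 − 1.
(1 + 0.084345)^2 ≈ 1.175804, so EAR ≈ 17.58041%.

17.580%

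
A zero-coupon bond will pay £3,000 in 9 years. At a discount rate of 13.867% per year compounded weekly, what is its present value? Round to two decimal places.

£862.64

Periodic rate = 13.867%/52 = 0.00266673; 468 periods.
P = 3,000/(1 + 0.13867/52)^468 ≈ 3,000/3.47769206 ≈ 862.6411.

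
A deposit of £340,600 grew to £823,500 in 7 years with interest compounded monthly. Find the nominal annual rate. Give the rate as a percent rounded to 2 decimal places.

12.68%

(1 + r/12)^84 = 823,500/340,600 = 2.41779.
1 + r/12 = 2.41779^(1/84) ≈ 1.010566, so r/12 ≈ 0.0105656.
r ≈ 12·0.0105656 = 12.67872%.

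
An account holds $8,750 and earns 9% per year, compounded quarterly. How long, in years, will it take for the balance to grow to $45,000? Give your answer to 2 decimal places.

(1 + 0.0225)^(4t) = 45,000/8,750 = 5.1429.
4t·ln(1 + 0.0225) = ln(5.1429); 4t = 1.6376/0.0222506 ≈ 73.5984.
t ≈ 18.3996 years.

18.40 years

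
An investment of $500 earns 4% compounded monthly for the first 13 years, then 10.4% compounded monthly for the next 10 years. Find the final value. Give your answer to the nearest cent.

$2,366.73

Phase 1: 500·(1 + 0.04/12)^156 ≈ 840.2869.
Phase 2: 840.2869·(1 + 0.104/12)^120 ≈ 2,366.7253.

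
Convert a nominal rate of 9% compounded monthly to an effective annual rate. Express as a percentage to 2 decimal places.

9.38%

EAR = (1 + 9%/12)^12 − 1 = (1 + 0.0075)^12 − 1.
(1 + 0.0075)^12 ≈ 1.093807, so EAR ≈ 9.38069%.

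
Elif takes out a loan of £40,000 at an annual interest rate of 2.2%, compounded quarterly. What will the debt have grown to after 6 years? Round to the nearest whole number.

£45,628

Periodic rate = 2.2%/4 = 0.0055; periods = 4·6 = 24.
A = 40,000·(1 + 0.0055)^24 ≈ 40,000·1.1406956841 ≈ 45,627.8274.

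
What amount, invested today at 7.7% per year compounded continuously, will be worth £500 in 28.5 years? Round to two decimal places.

£55.71

P = A·e^(−rt) = 500·e^(−2.1945).
e^(−2.1945) ≈ 0.111414255, so P ≈ 55.7071.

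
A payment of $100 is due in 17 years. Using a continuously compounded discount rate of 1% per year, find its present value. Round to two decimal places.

$84.37

P = A·e^(−rt) = 100·e^(−0.17).
e^(−0.17) ≈ 0.84366482, so P ≈ 84.3665.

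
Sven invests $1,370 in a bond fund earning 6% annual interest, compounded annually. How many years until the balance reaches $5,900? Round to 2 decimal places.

We need (1 + 0.06)^t = 4.3066, so t = ln 4.3066 / ln 1.06 ≈ 25.0587.

25.06 years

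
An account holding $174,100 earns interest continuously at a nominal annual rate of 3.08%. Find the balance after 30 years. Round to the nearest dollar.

$438,618

A = P·e^(rt) = 174,100·e^(0.0308·30) = 174,100·e^0.924.
e^0.924 ≈ 2.51934765261, so A ≈ 438,618.4263.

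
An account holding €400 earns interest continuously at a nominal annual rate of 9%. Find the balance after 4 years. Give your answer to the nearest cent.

€573.33

A = P·e^(rt) = 400·e^(0.09·4) = 400·e^0.36.
e^0.36 ≈ 1.43332941, so A ≈ 573.3318.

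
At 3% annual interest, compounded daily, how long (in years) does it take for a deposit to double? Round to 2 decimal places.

23.11 years

(1 + 0.0000821918)^(365t) = 2.
365t = ln 2 / ln(1 + 0.0000821918) ≈ 0.69315/8.21884e-05 ≈ 8433.6373.
t ≈ 23.1059.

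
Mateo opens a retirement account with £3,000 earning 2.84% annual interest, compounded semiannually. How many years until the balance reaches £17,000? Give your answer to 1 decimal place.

61.5 years

We need (1 + 0.0142)^(2t) = 5.6667, so 2t = ln 5.6667 / ln 1.0142 ≈ 123.0203.
t ≈ 123.0203/2 = 61.5101 years.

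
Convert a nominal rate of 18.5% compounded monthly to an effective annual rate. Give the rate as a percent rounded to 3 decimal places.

20.152%

EAR = (1 + 18.5%/12)^12 − 1 = (1 + 0.0154167)^12 − 1.
(1 + 0.0154167)^12 ≈ 1.201521, so EAR ≈ 20.15212%.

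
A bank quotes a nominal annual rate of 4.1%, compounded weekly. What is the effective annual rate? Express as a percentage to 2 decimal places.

4.18%

One year is 52 periods at 0.000788462 each: (1 + 0.000788462)^52 ≈ 1.041835.
EAR = 1.041835 − 1 ≈ 4.18353%.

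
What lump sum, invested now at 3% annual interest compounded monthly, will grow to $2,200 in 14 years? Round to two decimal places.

Periodic rate = 3%/12 = 0.0025; 168 periods.
P = 2,200/(1 + 0.0025)^168 ≈ 2,200/1.521164064 ≈ 1,446.2608.

$1,446.26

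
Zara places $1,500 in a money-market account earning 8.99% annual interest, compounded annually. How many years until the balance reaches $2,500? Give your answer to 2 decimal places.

5.93 years

(1 + 0.0899)^t = 2,500/1,500 = 1.6667.
t·ln(1 + 0.0899) = ln(1.6667); t = 0.51083/0.0860859 ≈ 5.9339.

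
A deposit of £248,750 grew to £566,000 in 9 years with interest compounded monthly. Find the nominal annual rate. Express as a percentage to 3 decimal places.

9.170%

The 108-period growth factor is 566,000/248,750 = 2.27538.
r/12 = 2.27538^(1/108) − 1 ≈ 0.00764151, so r ≈ 12·0.00764151 = 9.16981%.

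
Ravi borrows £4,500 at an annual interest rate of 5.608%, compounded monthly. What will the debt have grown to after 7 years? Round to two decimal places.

Periodic rate = 5.608%/12 = 0.00467333; periods = 12·7 = 84.
A = 4,500·(1 + 0.05608/12)^84 ≈ 4,500·1.479413264 ≈ 6,657.3597.

£6,657.36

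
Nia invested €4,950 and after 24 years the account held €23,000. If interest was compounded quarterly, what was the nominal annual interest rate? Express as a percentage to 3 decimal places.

The 96-period growth factor is 23,000/4,950 = 4.64646.
r/4 = 4.64646^(1/96) − 1 ≈ 0.0161298, so r ≈ 4·0.0161298 = 6.45193%.

6.452%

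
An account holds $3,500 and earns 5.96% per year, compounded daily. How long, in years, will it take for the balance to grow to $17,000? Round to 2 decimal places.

We need (1 + 0.000163288)^(365t) = 4.8571, so 365t = ln 4.8571 / ln 1.000163 ≈ 9679.7229.
t ≈ 9679.7229/365 = 26.5198 years.

26.52 years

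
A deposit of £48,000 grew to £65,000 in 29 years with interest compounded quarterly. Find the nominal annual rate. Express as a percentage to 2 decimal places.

(1 + r/4)^116 = 65,000/48,000 = 1.35417.
1 + r/4 = 1.35417^(1/116) ≈ 1.002617, so r/4 ≈ 0.00261709.
r ≈ 4·0.00261709 = 1.04684%.

1.05%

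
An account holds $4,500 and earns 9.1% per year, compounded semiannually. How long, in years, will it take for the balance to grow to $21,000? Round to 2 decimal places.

(1 + 0.0455)^(2t) = 21,000/4,500 = 4.6667.
2t·ln(1 + 0.0455) = ln(4.6667); 2t = 1.5404/0.0444952 ≈ 34.6204.
t ≈ 17.3102 years.

17.31 years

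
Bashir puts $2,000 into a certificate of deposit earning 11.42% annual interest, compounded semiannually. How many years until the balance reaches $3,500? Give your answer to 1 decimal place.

5.0 years

We need (1 + 0.0571)^(2t) = 1.75, so 2t = ln 1.75 / ln 1.0571 ≈ 10.0778.
t ≈ 10.0778/2 = 5.0389 years.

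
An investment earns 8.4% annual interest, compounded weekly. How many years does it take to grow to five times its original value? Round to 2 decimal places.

(1 + 0.00161538)^(52t) = 5.
52t = ln 5 / ln(1 + 0.00161538) ≈ 1.6094/0.00161408 ≈ 997.1232.
t ≈ 19.1754.

19.18 years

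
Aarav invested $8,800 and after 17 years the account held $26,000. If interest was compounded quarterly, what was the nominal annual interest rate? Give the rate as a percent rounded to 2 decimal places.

The 68-period growth factor is 26,000/8,800 = 2.95455.
r/4 = 2.95455^(1/68) − 1 ≈ 0.0160591, so r ≈ 4·0.0160591 = 6.42365%.

6.42%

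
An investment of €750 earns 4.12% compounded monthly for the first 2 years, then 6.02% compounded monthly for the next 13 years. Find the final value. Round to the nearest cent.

After 2 years at 4.12%: 750 × 1.085736838 ≈ 814.3026.
Then 13 years at 6.02%: 814.3026 × 2.182876536 ≈ 1,777.5221.

€1,777.52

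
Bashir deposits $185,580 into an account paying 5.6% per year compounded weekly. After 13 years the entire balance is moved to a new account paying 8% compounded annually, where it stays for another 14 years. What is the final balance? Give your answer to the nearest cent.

$1,128,392.03

After 13 years at 5.6%: 185,580 × 2.070123528724 ≈ 384,173.5245.
Then 14 years at 8%: 384,173.5245 × 2.937193624258 ≈ 1,128,392.0267.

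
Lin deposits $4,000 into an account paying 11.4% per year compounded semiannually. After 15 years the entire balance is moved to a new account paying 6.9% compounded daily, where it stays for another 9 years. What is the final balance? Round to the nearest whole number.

Phase 1: 4,000·(1 + 0.057)^30 ≈ 21,101.3194.
Phase 2: 21,101.3194·(1 + 0.069/365)^3285 ≈ 39,262.7754.

$39,263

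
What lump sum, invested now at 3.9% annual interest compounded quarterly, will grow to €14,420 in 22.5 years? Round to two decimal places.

Growth factor = (1 + 0.00975)^90 ≈ 2.3946804341.
P = 14,420/2.3946804341 ≈ 6,021.6803.

€6,021.68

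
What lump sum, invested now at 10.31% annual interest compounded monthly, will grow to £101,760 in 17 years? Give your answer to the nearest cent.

£17,768.08

Growth factor = (1 + 0.1031/12)^204 ≈ 5.72712433283.
P = 101,760/5.72712433283 ≈ 17,768.0794.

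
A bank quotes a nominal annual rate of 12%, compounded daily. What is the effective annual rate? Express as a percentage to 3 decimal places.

EAR = (1 + 12%/365)^365 − 1 = (1 + 0.000328767)^365 − 1.
(1 + 0.000328767)^365 ≈ 1.127475, so EAR ≈ 12.74746%.

12.747%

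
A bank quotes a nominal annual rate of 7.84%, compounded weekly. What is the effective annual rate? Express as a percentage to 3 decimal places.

8.149%

One year is 52 periods at 0.00150769 each: (1 + 0.00150769)^52 ≈ 1.081491.
EAR = 1.081491 − 1 ≈ 8.14913%.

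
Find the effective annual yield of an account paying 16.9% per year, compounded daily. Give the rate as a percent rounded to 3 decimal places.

EAR = (1 + 16.9%/365)^365 − 1 = (1 + 0.000463014)^365 − 1.
(1 + 0.000463014)^365 ≈ 1.184074, so EAR ≈ 18.40738%.

18.407%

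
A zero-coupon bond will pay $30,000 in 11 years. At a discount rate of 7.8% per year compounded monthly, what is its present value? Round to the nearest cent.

Growth factor = (1 + 0.0065)^132 ≈ 2.35190003.
P = 30,000/2.35190003 ≈ 12,755.6442.

$12,755.64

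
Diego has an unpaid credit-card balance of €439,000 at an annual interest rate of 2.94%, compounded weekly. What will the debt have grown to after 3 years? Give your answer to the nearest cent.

Growth factor = (1 + 0.0294/52)^156 ≈ 1.0921793196.
A ≈ 439,000 × 1.0921793196 ≈ 479,466.7213.

€479,466.72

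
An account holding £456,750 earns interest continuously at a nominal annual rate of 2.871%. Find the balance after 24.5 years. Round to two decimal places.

£922,909.51

A = P·e^(rt) = 456,750·e^(0.02871·24.5) = 456,750·e^0.703395.
e^0.703395 ≈ 2.02060101634, so A ≈ 922,909.5142.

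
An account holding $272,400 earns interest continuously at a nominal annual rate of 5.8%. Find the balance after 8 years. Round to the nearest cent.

A = P·e^(rt) = 272,400·e^(0.058·8) = 272,400·e^0.464.
e^0.464 ≈ 1.59042297044, so A ≈ 433,231.2171.

$433,231.22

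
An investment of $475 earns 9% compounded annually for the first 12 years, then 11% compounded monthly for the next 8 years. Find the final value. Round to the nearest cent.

$3,208.11

After 12 years at 9%: 475 × 2.812664782 ≈ 1,336.0158.
Then 8 years at 11%: 1,336.0158 × 2.40125411 ≈ 3,208.1134.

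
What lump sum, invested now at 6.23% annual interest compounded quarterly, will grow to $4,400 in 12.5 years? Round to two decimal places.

Periodic rate = 6.23%/4 = 0.015575; 50 periods.
P = 4,400/(1 + 0.015575)^50 ≈ 4,400/2.165708864 ≈ 2,031.6674.

$2,031.67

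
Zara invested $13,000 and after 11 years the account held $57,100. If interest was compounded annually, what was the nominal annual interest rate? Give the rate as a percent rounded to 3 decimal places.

The 11-period growth factor is 57,100/13,000 = 4.39231.
r = 4.39231^(1/11) − 1 ≈ 0.144002, i.e. 14.40016%.

14.400%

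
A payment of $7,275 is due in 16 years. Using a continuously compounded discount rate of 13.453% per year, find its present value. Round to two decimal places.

P = A·e^(−rt) = 7,275·e^(−2.15248).
e^(−2.15248) ≈ 0.116195635, so P ≈ 845.3232.

$845.32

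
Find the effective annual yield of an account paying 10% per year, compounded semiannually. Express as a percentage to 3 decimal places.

10.250%

One year is 2 periods at 0.05 each: (1 + 0.05)^2 ≈ 1.1025.
EAR = 1.1025 − 1 ≈ 10.25000%.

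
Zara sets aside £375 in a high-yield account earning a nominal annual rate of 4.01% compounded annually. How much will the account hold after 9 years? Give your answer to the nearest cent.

£534.20

Growth factor = (1 + 0.0401)^9 ≈ 1.424544.
A ≈ 375 × 1.424544 ≈ 534.2040.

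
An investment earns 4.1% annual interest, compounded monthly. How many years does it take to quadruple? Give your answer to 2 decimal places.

(1 + 0.00341667)^(12t) = 4.
12t = ln 4 / ln(1 + 0.00341667) ≈ 1.3863/0.00341084 ≈ 406.4374.
t ≈ 33.8698.

33.87 years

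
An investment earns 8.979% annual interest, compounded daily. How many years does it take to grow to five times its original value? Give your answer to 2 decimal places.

(1 + 0.000246)^(365t) = 5.
365t = ln 5 / ln(1 + 0.000246) ≈ 1.6094/0.00024597 ≈ 6543.2352.
t ≈ 17.9267.

17.93 years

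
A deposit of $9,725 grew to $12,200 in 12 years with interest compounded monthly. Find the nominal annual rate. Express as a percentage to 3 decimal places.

1.891%

The 144-period growth factor is 12,200/9,725 = 1.2545.
r/12 = 1.2545^(1/144) − 1 ≈ 0.0015758, so r ≈ 12·0.0015758 = 1.89096%.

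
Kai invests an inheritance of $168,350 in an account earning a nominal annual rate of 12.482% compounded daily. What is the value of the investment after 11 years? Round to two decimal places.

$664,364.16

Growth factor = (1 + 0.12482/365)^4015 ≈ 3.94632705131.
A ≈ 168,350 × 3.94632705131 ≈ 664,364.1591.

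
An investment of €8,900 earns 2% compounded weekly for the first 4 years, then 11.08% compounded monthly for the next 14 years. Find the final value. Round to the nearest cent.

€45,155.78

Phase 1: 8,900·(1 + 0.02/52)^208 ≈ 9,641.1066.
Phase 2: 9,641.1066·(1 + 0.1108/12)^168 ≈ 45,155.7806.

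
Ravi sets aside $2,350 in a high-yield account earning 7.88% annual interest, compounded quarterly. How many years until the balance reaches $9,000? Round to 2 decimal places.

We need (1 + 0.0197)^(4t) = 3.8298, so 4t = ln 3.8298 / ln 1.0197 ≈ 68.8321.
t ≈ 68.8321/4 = 17.2080 years.

17.21 years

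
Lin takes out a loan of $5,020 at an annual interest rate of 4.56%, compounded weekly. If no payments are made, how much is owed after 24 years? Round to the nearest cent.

$14,989.51

Periodic rate = 4.56%/52 = 0.000876923; periods = 52·24 = 1248.
A = 5,020·(1 + 0.0456/52)^1248 ≈ 5,020·2.9859573869 ≈ 14,989.5061.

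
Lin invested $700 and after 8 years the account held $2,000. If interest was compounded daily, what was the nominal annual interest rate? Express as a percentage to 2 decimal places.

13.13%

The 2920-period growth factor is 2,000/700 = 2.85714.
r/365 = 2.85714^(1/2920) − 1 ≈ 0.000359593, so r ≈ 365·0.000359593 = 13.12514%.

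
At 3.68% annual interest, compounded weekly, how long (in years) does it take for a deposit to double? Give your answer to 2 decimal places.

(1 + 0.000707692)^(52t) = 2.
52t = ln 2 / ln(1 + 0.000707692) ≈ 0.69315/0.000707442 ≈ 979.7936.
t ≈ 18.8422.

18.84 years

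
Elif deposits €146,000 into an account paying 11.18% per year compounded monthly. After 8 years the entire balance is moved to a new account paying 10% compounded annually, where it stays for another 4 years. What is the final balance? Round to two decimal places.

Phase 1: 146,000·(1 + 0.1118/12)^96 ≈ 355,621.1244.
Phase 2: 355,621.1244·(1 + 0.1)^4 ≈ 520,664.8883.

€520,664.89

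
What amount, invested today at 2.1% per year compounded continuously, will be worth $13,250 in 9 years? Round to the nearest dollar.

$10,968

P = A·e^(−rt) = 13,250·e^(−0.189).
e^(−0.189) ≈ 0.82778650669, so P ≈ 10,968.1712.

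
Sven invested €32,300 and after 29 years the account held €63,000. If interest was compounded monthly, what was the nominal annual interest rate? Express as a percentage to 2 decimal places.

2.31%

The 348-period growth factor is 63,000/32,300 = 1.95046.
r/12 = 1.95046^(1/348) − 1 ≈ 0.00192158, so r ≈ 12·0.00192158 = 2.30589%.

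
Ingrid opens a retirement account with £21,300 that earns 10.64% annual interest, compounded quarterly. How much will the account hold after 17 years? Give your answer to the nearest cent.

Periodic rate = 10.64%/4 = 0.0266; periods = 4·17 = 68.
A = 21,300·(1 + 0.0266)^68 ≈ 21,300·5.96054093459 ≈ 126,959.5219.

£126,959.52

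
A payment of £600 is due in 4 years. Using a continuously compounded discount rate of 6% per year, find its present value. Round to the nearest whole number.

P = A·e^(−rt) = 600·e^(−0.24).
e^(−0.24) ≈ 0.786627861, so P ≈ 471.9767.

£472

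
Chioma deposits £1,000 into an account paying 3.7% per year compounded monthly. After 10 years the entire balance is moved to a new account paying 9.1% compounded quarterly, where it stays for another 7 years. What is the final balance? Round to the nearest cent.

After 10 years at 3.7%: 1,000 × 1.446910731 ≈ 1,446.9107.
Then 7 years at 9.1%: 1,446.9107 × 1.877351823 ≈ 2,716.3605.

£2,716.36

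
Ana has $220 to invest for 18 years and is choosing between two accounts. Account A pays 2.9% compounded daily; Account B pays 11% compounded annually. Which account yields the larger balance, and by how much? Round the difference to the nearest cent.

Account B, by $1,068.80

Account A growth factor: (1 + 0.029/365)^6570 ≈ 1.68536012; balance ≈ 370.7792.
Account B growth factor: (1 + 0.11)^18 ≈ 6.543552907; balance ≈ 1,439.5816.
Account B is larger by 1,068.8024.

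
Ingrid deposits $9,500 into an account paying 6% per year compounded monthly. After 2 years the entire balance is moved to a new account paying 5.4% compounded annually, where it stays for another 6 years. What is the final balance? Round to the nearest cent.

$14,680.90

After 2 years at 6%: 9,500 × 1.1271597762 ≈ 10,708.0179.
Then 6 years at 5.4%: 10,708.0179 × 1.3710196056 ≈ 14,680.9024.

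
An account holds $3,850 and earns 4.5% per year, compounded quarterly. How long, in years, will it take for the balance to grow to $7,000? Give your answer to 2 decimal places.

We need (1 + 0.01125)^(4t) = 1.8182, so 4t = ln 1.8182 / ln 1.01125 ≈ 53.4394.
t ≈ 53.4394/4 = 13.3599 years.

13.36 years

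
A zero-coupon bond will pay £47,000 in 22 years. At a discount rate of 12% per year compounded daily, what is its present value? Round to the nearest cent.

Periodic rate = 12%/365 = 0.000328767; 8030 periods.
P = 47,000/(1 + 0.12/365)^8030 ≈ 47,000/14.007124913 ≈ 3,355.4352.

£3,355.44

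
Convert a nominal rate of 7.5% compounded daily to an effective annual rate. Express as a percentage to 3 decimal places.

7.788%

One year is 365 periods at 0.000205479 each: (1 + 0.000205479)^365 ≈ 1.077876.
EAR = 1.077876 − 1 ≈ 7.78758%.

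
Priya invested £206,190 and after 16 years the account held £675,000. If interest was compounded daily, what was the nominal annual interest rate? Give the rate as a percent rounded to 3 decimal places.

The 5840-period growth factor is 675,000/206,190 = 3.27368.
r/365 = 3.27368^(1/5840) − 1 ≈ 0.000203088, so r ≈ 365·0.000203088 = 7.41272%.

7.413%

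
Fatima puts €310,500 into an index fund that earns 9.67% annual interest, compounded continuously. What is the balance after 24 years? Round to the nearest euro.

€3,162,076

A = P·e^(rt) = 310,500·e^(0.0967·24) = 310,500·e^2.3208.
e^2.3208 ≈ 10.1838181026, so A ≈ 3,162,075.5209.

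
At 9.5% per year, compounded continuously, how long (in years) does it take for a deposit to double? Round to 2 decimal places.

7.30 years

e^(0.095t) = 2, so 0.095t = ln 2 ≈ 0.69315.
t ≈ 0.69315/0.095 ≈ 7.2963.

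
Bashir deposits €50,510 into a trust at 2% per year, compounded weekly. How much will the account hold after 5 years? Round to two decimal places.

€55,821.11

Periodic rate = 2%/52 = 0.000384615; periods = 52·5 = 260.
A = 50,510·(1 + 0.02/52)^260 ≈ 50,510·1.1051496704 ≈ 55,821.1099.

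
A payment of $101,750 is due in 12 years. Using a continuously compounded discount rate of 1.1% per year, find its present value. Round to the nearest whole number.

P = A·e^(−rt) = 101,750·e^(−0.132).
e^(−0.132) ≈ 0.876340995079, so P ≈ 89,167.6962.

$89,168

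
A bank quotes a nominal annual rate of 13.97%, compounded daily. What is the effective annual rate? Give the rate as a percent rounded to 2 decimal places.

14.99%

One year is 365 periods at 0.00038274 each: (1 + 0.00038274)^365 ≈ 1.149898.
EAR = 1.149898 − 1 ≈ 14.98980%.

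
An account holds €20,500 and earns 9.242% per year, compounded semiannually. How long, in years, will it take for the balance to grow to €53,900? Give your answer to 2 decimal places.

We need (1 + 0.04621)^(2t) = 2.6293, so 2t = ln 2.6293 / ln 1.04621 ≈ 21.3995.
t ≈ 21.3995/2 = 10.6998 years.

10.70 years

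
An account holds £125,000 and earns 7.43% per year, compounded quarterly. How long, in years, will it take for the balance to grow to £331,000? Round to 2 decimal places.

(1 + 0.018575)^(4t) = 331,000/125,000 = 2.648.
4t·ln(1 + 0.018575) = ln(2.648); 4t = 0.9738/0.0184046 ≈ 52.9110.
t ≈ 13.2277 years.

13.23 years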